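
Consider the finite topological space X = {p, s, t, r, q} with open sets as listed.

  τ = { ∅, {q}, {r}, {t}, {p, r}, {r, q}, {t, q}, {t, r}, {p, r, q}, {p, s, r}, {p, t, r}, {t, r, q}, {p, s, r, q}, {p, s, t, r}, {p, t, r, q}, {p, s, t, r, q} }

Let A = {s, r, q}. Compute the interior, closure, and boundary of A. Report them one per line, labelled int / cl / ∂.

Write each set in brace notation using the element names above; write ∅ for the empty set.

int(A) = {r, q}
cl(A)  = {p, s, r, q}
∂A     = {p, s}

U open, U⊆A: ∅, {q}, {r}, {r, q}. int(A) = ⋃ = {r, q}
X∖A={p, t}, int(X∖A)={t}, hence cl(A)={p, s, r, q}
∂A: remove int from cl → {p, s}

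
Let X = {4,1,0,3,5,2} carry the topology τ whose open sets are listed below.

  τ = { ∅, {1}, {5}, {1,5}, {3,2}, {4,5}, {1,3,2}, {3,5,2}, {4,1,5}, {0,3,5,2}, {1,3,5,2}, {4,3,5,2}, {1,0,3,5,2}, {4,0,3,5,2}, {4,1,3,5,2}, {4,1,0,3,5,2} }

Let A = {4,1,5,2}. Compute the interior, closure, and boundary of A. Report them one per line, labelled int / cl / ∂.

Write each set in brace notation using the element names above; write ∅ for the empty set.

int(A) = {4,1,5}
cl(A)  = {4,1,0,3,5,2}
∂A     = {0,3,2}

open subsets of A: ∅, {1}, {5}, {1,5}, {4,5}, {4,1,5}; so int(A) = {4,1,5}
closure: X∖int(X∖A) = X∖∅ = {4,1,0,3,5,2}
∂A = {4,1,0,3,5,2} minus {4,1,5} = {0,3,2}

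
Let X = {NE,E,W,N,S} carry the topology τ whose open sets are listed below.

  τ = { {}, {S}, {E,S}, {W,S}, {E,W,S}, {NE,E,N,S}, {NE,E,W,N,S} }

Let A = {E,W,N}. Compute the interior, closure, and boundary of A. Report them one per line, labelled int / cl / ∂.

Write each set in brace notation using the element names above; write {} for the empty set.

int(A) = {}
cl(A)  = {NE,E,W,N}
∂A     = {NE,E,W,N}

open subsets of A: {}; so int(A) = {}
closure: X∖int(X∖A) = X∖{S} = {NE,E,W,N}
∂A = {NE,E,W,N} minus {} = {NE,E,W,N}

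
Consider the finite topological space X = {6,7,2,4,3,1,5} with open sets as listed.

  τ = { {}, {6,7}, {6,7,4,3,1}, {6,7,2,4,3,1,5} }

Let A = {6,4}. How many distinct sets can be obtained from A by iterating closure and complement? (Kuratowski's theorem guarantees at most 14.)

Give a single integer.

closure: X∖int(X∖A) = X∖{} = {6,7,2,4,3,1,5}
Let k=closure and c=complement:
  1. A     = {6,4}
  2. kA    = {6,7,2,4,3,1,5}
  3. cA    = {7,2,3,1,5}
  4. ckA   = {}
— saturated at 4

4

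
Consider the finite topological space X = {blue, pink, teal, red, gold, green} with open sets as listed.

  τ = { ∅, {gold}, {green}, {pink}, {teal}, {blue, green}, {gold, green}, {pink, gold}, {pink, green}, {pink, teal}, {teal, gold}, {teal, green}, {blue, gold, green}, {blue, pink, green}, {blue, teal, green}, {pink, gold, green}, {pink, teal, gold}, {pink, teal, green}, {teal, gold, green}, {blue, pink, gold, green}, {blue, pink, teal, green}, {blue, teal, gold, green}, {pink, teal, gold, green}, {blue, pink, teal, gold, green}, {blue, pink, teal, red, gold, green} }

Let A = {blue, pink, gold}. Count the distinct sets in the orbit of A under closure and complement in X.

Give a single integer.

closure: X∖int(X∖A) = X∖{teal, green} = {blue, pink, red, gold}
Let k=closure and c=complement:
  1. A     = {blue, pink, gold}
  2. kA    = {blue, pink, red, gold}
  3. cA    = {teal, red, green}
  4. ckA   = {teal, green}
  5. kcA   = {blue, teal, red, green}
  6. ckcA  = {pink, gold}
  7. kckcA = {pink, red, gold}
  8. ckckcA = {blue, teal, green}
— saturated at 8

8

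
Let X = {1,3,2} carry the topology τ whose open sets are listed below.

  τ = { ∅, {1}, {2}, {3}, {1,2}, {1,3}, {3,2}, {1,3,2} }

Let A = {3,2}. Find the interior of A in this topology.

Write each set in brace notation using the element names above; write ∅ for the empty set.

open subsets of A: ∅, {2}, {3}, {3,2}; so int(A) = {3,2}

{3,2}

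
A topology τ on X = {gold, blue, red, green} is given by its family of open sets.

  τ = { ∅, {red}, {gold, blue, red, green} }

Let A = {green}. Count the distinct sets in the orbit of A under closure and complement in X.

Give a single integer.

cl via duality: int({gold, blue, red}) = {red}, so X∖{red} = {gold, blue, green}
Write k for closure, c for complement:
  1. A     = {green}
  2. kA    = {gold, blue, green}
  3. cA    = {gold, blue, red}
  4. ckA   = {red}
  5. kcA   = {gold, blue, red, green}
  6. ckcA  = ∅
applying k or c yields no new set

6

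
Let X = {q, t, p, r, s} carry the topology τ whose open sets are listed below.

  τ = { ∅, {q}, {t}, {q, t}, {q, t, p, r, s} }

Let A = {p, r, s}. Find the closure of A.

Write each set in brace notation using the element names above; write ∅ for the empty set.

{p, r, s}

complement {q, t}; its interior {q, t}; cl(A) = X∖{q, t} = {p, r, s}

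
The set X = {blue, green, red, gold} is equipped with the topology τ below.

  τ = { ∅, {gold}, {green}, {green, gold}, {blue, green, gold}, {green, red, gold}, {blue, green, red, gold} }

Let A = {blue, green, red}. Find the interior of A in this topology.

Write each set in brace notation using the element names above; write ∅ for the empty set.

open subsets of A: ∅, {green}; so int(A) = {green}

{green}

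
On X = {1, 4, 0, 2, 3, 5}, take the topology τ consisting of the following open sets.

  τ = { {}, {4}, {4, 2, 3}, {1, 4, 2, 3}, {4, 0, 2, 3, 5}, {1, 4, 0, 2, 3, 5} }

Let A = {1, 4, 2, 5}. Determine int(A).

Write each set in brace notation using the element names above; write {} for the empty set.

{4}

opens ⊆ A: {}, {4}; union → int = {4}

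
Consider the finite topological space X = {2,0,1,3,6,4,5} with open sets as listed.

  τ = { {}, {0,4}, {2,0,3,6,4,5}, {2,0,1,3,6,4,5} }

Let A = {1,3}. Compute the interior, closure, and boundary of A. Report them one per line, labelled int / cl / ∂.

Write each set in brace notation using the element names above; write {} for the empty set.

interior: largest open inside A is {} (from {})
cl via duality: int({2,0,6,4,5}) = {0,4}, so X∖{0,4} = {2,1,3,6,5}
cl∖int = {2,1,3,6,5}

int(A) = {}
cl(A)  = {2,1,3,6,5}
∂A     = {2,1,3,6,5}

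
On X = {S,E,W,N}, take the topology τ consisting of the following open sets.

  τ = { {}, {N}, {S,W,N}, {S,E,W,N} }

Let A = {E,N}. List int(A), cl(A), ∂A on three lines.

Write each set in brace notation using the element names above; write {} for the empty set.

int(A) = {N}
cl(A)  = {S,E,W,N}
∂A     = {S,E,W}

interior: largest open inside A is {N} (from {}, {N})
cl via duality: int({S,W}) = {}, so X∖{} = {S,E,W,N}
cl∖int = {S,E,W}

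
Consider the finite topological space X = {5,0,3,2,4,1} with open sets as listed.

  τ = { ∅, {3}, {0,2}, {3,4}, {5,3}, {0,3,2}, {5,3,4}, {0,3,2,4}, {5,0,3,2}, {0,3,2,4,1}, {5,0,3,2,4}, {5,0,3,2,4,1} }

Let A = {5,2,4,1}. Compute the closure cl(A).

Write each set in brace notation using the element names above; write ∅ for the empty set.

{5,0,2,4,1}

complement {0,3}; its interior {3}; cl(A) = X∖{3} = {5,0,2,4,1}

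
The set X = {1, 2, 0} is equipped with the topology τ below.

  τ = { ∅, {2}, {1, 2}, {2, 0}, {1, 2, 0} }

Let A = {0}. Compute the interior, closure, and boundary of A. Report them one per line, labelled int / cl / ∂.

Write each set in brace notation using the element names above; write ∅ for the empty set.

int(A) = ∅
cl(A)  = {0}
∂A     = {0}

U open, U⊆A: ∅. int(A) = ⋃ = ∅
X∖A={1, 2}, int(X∖A)={1, 2}, hence cl(A)={0}
∂A: remove int from cl → {0}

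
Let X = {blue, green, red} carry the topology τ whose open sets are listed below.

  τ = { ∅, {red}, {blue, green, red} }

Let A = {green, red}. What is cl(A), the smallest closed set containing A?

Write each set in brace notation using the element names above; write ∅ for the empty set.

cl via duality: int({blue}) = ∅, so X∖∅ = {blue, green, red}

{blue, green, red}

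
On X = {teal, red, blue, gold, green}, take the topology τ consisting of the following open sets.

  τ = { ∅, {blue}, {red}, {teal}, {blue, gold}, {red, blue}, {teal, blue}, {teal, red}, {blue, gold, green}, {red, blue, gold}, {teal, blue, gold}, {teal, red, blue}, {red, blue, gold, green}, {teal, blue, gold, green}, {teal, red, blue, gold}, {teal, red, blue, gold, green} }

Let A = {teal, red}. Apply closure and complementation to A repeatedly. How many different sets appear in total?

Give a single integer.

2

X∖A={blue, gold, green}, int(X∖A)={blue, gold, green}, hence cl(A)={teal, red}
Orbit (k=closure, c=complement):
  1. A     = {teal, red}
  2. cA    = {blue, gold, green}
(closed under both — stop)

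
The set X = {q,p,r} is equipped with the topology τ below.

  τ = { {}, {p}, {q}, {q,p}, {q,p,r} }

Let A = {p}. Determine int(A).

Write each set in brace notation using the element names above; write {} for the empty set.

{p}

U open, U⊆A: {}, {p}. int(A) = ⋃ = {p}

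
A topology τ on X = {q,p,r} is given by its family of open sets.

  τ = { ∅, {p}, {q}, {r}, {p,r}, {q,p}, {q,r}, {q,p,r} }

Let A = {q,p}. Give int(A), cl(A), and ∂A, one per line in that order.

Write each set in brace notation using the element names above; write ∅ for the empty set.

int(A) = {q,p}
cl(A)  = {q,p}
∂A     = ∅

interior: largest open inside A is {q,p} (from ∅, {q}, {p}, {q,p})
cl via duality: int({r}) = {r}, so X∖{r} = {q,p}
cl∖int = ∅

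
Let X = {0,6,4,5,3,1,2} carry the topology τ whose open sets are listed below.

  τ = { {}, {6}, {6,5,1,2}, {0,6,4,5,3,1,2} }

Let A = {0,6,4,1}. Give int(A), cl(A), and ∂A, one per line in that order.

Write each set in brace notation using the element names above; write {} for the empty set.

int(A) = {6}
cl(A)  = {0,6,4,5,3,1,2}
∂A     = {0,4,5,3,1,2}

U open, U⊆A: {}, {6}. int(A) = ⋃ = {6}
X∖A={5,3,2}, int(X∖A)={}, hence cl(A)={0,6,4,5,3,1,2}
∂A: remove int from cl → {0,4,5,3,1,2}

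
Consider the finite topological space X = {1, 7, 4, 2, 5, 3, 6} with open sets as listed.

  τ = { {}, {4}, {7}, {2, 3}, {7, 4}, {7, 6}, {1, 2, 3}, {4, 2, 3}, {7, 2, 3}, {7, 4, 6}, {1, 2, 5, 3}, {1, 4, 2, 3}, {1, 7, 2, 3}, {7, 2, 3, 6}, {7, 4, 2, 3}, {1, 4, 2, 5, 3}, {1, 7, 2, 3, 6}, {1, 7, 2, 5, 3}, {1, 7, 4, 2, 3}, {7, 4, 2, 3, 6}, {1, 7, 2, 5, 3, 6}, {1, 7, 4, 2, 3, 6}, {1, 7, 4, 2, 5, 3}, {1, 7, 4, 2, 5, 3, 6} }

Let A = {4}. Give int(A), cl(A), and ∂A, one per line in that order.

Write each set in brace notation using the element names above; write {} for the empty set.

U open, U⊆A: {}, {4}. int(A) = ⋃ = {4}
X∖A={1, 7, 2, 5, 3, 6}, int(X∖A)={1, 7, 2, 5, 3, 6}, hence cl(A)={4}
∂A: remove int from cl → {}

int(A) = {4}
cl(A)  = {4}
∂A     = {}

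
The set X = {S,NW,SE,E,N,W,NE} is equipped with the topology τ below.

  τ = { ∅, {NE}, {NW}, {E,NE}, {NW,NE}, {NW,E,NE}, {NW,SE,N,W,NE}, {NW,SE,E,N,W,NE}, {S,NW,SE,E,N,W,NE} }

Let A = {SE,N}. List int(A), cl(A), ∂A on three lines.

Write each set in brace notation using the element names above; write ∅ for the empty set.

interior: largest open inside A is ∅ (from ∅)
cl via duality: int({S,NW,E,W,NE}) = {NW,E,NE}, so X∖{NW,E,NE} = {S,SE,N,W}
cl∖int = {S,SE,N,W}

int(A) = ∅
cl(A)  = {S,SE,N,W}
∂A     = {S,SE,N,W}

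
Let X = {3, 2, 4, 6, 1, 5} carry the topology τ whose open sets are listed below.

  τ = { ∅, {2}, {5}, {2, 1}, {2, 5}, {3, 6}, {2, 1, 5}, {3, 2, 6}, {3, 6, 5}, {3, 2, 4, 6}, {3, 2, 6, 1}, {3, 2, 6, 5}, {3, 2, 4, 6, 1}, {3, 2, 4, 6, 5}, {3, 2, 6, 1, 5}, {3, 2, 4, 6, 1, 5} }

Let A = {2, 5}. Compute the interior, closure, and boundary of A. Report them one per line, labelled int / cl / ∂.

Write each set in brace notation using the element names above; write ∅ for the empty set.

opens ⊆ A: ∅, {2}, {5}, {2, 5}; union → int = {2, 5}
complement {3, 4, 6, 1}; its interior {3, 6}; cl(A) = X∖{3, 6} = {2, 4, 1, 5}
boundary = {2, 4, 1, 5} ∖ {2, 5} = {4, 1}

int(A) = {2, 5}
cl(A)  = {2, 4, 1, 5}
∂A     = {4, 1}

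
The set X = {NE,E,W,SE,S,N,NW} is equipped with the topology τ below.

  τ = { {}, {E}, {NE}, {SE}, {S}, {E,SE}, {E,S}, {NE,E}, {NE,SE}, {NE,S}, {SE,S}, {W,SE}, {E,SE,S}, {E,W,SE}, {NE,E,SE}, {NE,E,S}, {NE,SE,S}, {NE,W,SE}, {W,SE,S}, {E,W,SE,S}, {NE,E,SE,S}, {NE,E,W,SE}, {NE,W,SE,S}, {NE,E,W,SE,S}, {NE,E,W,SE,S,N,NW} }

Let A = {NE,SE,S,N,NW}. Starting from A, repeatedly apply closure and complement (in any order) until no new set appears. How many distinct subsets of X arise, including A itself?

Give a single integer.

8

X∖A={E,W}, int(X∖A)={E}, hence cl(A)={NE,W,SE,S,N,NW}
Orbit (k=closure, c=complement):
  1. A     = {NE,SE,S,N,NW}
  2. kA    = {NE,W,SE,S,N,NW}
  3. cA    = {E,W}
  4. ckA   = {E}
  5. kcA   = {E,W,N,NW}
  6. kckA  = {E,N,NW}
  7. ckcA  = {NE,SE,S}
  8. ckckA = {NE,W,SE,S}
(closed under both — stop)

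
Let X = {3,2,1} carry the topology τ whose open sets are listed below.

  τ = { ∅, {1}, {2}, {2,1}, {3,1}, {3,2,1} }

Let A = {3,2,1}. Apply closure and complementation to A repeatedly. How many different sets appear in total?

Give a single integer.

2

cl via duality: int(∅) = ∅, so X∖∅ = {3,2,1}
Write k for closure, c for complement:
  1. A     = {3,2,1}
  2. cA    = ∅
applying k or c yields no new set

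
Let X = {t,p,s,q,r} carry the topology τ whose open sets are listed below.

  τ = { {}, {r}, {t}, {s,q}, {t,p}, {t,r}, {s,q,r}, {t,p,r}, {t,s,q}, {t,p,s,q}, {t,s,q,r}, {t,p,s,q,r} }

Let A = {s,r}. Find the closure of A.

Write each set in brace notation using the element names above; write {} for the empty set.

{s,q,r}

closure: X∖int(X∖A) = X∖{t,p} = {s,q,r}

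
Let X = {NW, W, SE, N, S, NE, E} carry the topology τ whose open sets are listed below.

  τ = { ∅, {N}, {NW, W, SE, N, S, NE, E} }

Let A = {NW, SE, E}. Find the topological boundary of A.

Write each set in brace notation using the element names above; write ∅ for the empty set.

{NW, W, SE, S, NE, E}

interior: largest open inside A is ∅ (from ∅)
cl via duality: int({W, N, S, NE}) = {N}, so X∖{N} = {NW, W, SE, S, NE, E}
cl∖int = {NW, W, SE, S, NE, E}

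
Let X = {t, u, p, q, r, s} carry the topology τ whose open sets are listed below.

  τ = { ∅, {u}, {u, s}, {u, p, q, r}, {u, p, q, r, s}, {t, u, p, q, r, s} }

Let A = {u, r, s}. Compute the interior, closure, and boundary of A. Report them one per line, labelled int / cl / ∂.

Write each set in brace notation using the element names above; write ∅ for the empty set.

open subsets of A: ∅, {u}, {u, s}; so int(A) = {u, s}
closure: X∖int(X∖A) = X∖∅ = {t, u, p, q, r, s}
∂A = {t, u, p, q, r, s} minus {u, s} = {t, p, q, r}

int(A) = {u, s}
cl(A)  = {t, u, p, q, r, s}
∂A     = {t, p, q, r}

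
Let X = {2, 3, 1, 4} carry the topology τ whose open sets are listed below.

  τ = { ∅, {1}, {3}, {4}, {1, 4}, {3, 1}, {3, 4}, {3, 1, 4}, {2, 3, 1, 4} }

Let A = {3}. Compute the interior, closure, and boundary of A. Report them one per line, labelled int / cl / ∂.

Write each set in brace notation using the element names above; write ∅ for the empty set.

int(A) = {3}
cl(A)  = {2, 3}
∂A     = {2}

interior: largest open inside A is {3} (from ∅, {3})
cl via duality: int({2, 1, 4}) = {1, 4}, so X∖{1, 4} = {2, 3}
cl∖int = {2}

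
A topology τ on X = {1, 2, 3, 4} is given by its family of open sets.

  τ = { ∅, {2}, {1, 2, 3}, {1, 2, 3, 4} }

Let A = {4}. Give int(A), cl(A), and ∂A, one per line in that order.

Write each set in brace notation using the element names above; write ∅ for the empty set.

interior: largest open inside A is ∅ (from ∅)
cl via duality: int({1, 2, 3}) = {1, 2, 3}, so X∖{1, 2, 3} = {4}
cl∖int = {4}

int(A) = ∅
cl(A)  = {4}
∂A     = {4}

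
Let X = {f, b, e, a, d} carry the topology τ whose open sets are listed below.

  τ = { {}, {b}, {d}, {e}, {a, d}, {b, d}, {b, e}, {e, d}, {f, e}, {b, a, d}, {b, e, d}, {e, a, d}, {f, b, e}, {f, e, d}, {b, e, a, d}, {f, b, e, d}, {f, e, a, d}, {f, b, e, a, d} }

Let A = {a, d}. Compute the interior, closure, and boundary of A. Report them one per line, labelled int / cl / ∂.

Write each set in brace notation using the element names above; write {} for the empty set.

int(A) = {a, d}
cl(A)  = {a, d}
∂A     = {}

open subsets of A: {}, {d}, {a, d}; so int(A) = {a, d}
closure: X∖int(X∖A) = X∖{f, b, e} = {a, d}
∂A = {a, d} minus {a, d} = {}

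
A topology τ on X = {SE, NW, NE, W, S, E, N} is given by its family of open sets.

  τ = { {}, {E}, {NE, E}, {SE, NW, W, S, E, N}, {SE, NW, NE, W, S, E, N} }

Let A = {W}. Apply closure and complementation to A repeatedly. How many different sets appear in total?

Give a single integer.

6

closure: X∖int(X∖A) = X∖{NE, E} = {SE, NW, W, S, N}
Let k=closure and c=complement:
  1. A     = {W}
  2. kA    = {SE, NW, W, S, N}
  3. cA    = {SE, NW, NE, S, E, N}
  4. ckA   = {NE, E}
  5. kcA   = {SE, NW, NE, W, S, E, N}
  6. ckcA  = {}
— saturated at 6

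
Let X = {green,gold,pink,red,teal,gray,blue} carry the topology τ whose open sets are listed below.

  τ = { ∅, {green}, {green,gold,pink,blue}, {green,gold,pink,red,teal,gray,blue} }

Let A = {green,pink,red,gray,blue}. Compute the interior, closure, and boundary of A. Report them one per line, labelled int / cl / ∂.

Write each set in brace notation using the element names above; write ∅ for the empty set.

int(A) = {green}
cl(A)  = {green,gold,pink,red,teal,gray,blue}
∂A     = {gold,pink,red,teal,gray,blue}

opens ⊆ A: ∅, {green}; union → int = {green}
complement {gold,teal}; its interior ∅; cl(A) = X∖∅ = {green,gold,pink,red,teal,gray,blue}
boundary = {green,gold,pink,red,teal,gray,blue} ∖ {green} = {gold,pink,red,teal,gray,blue}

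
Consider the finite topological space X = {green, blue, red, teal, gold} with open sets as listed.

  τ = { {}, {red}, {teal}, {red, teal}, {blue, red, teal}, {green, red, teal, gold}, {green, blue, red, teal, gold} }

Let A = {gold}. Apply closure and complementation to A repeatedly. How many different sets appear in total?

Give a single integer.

cl via duality: int({green, blue, red, teal}) = {blue, red, teal}, so X∖{blue, red, teal} = {green, gold}
Write k for closure, c for complement:
  1. A     = {gold}
  2. kA    = {green, gold}
  3. cA    = {green, blue, red, teal}
  4. ckA   = {blue, red, teal}
  5. kcA   = {green, blue, red, teal, gold}
  6. ckcA  = {}
applying k or c yields no new set

6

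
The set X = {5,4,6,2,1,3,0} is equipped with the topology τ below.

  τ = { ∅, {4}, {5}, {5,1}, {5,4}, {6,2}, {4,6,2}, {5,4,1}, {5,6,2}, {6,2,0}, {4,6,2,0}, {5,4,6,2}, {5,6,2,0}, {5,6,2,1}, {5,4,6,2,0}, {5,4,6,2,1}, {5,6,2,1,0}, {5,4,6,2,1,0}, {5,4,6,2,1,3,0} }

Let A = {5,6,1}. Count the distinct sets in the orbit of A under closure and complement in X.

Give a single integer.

10

complement {4,2,3,0}; its interior {4}; cl(A) = X∖{4} = {5,6,2,1,3,0}
With k = closure, c = complement:
  1. A     = {5,6,1}
  2. kA    = {5,6,2,1,3,0}
  3. cA    = {4,2,3,0}
  4. ckA   = {4}
  5. kcA   = {4,6,2,3,0}
  6. kckA  = {4,3}
  7. ckcA  = {5,1}
  8. ckckA = {5,6,2,1,0}
  9. kckcA = {5,1,3}
  10. ckckcA = {4,6,2,0}
k, c of each give nothing new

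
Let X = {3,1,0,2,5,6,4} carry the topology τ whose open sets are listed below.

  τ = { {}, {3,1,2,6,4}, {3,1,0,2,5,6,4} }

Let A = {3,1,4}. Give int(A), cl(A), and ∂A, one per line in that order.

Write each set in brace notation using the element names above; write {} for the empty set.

open subsets of A: {}; so int(A) = {}
closure: X∖int(X∖A) = X∖{} = {3,1,0,2,5,6,4}
∂A = {3,1,0,2,5,6,4} minus {} = {3,1,0,2,5,6,4}

int(A) = {}
cl(A)  = {3,1,0,2,5,6,4}
∂A     = {3,1,0,2,5,6,4}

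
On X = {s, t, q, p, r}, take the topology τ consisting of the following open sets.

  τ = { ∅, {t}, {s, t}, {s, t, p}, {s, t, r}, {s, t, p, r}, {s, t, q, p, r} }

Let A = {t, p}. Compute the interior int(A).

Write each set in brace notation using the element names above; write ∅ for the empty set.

{t}

open subsets of A: ∅, {t}; so int(A) = {t}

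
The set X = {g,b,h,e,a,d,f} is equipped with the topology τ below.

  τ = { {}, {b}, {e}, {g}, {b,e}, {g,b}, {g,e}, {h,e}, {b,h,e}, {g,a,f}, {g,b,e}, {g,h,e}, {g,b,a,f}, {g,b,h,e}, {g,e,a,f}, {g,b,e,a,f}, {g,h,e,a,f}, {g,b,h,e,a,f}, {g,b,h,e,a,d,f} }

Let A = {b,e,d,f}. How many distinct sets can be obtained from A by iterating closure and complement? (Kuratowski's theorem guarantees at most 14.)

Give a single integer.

10

closure: X∖int(X∖A) = X∖{g} = {b,h,e,a,d,f}
Let k=closure and c=complement:
  1. A     = {b,e,d,f}
  2. kA    = {b,h,e,a,d,f}
  3. cA    = {g,h,a}
  4. ckA   = {g}
  5. kcA   = {g,h,a,d,f}
  6. kckA  = {g,a,d,f}
  7. ckcA  = {b,e}
  8. ckckA = {b,h,e}
  9. kckcA = {b,h,e,d}
  10. ckckcA = {g,a,f}
— saturated at 10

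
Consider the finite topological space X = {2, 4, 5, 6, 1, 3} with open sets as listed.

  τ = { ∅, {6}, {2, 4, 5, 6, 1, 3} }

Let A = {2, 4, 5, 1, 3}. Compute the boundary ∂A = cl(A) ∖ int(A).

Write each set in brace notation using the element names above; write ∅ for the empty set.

{2, 4, 5, 1, 3}

U open, U⊆A: ∅. int(A) = ⋃ = ∅
X∖A={6}, int(X∖A)={6}, hence cl(A)={2, 4, 5, 1, 3}
∂A: remove int from cl → {2, 4, 5, 1, 3}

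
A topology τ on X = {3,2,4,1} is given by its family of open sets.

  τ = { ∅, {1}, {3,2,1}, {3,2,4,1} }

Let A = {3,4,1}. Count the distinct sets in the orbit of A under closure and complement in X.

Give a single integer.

6

X∖A={2}, int(X∖A)=∅, hence cl(A)={3,2,4,1}
Orbit (k=closure, c=complement):
  1. A     = {3,4,1}
  2. kA    = {3,2,4,1}
  3. cA    = {2}
  4. ckA   = ∅
  5. kcA   = {3,2,4}
  6. ckcA  = {1}
(closed under both — stop)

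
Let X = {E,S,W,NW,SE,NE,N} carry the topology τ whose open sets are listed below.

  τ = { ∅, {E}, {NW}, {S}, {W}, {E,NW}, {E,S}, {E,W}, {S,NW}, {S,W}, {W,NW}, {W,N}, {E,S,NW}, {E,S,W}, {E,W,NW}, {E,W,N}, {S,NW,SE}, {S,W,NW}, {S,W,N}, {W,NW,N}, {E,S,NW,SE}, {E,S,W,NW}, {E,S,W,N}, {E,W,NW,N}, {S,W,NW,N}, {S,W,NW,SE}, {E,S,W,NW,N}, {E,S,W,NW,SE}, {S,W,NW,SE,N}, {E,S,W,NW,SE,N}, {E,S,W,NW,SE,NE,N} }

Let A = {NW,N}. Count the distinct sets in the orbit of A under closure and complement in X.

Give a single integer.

8

closure: X∖int(X∖A) = X∖{E,S,W} = {NW,SE,NE,N}
Let k=closure and c=complement:
  1. A     = {NW,N}
  2. kA    = {NW,SE,NE,N}
  3. cA    = {E,S,W,SE,NE}
  4. ckA   = {E,S,W}
  5. kcA   = {E,S,W,SE,NE,N}
  6. ckcA  = {NW}
  7. kckcA = {NW,SE,NE}
  8. ckckcA = {E,S,W,N}
— saturated at 8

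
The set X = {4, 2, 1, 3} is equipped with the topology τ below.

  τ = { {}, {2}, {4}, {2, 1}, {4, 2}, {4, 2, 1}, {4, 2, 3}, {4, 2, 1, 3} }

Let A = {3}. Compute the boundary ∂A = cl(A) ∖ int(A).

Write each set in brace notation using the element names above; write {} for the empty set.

opens ⊆ A: {}; union → int = {}
complement {4, 2, 1}; its interior {4, 2, 1}; cl(A) = X∖{4, 2, 1} = {3}
boundary = {3} ∖ {} = {3}

{3}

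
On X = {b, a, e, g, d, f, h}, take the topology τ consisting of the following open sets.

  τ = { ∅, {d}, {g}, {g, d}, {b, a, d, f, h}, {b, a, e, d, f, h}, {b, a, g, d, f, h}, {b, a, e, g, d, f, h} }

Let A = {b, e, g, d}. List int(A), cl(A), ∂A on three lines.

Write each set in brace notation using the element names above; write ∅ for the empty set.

interior: largest open inside A is {g, d} (from ∅, {g}, {d}, {g, d})
cl via duality: int({a, f, h}) = ∅, so X∖∅ = {b, a, e, g, d, f, h}
cl∖int = {b, a, e, f, h}

int(A) = {g, d}
cl(A)  = {b, a, e, g, d, f, h}
∂A     = {b, a, e, f, h}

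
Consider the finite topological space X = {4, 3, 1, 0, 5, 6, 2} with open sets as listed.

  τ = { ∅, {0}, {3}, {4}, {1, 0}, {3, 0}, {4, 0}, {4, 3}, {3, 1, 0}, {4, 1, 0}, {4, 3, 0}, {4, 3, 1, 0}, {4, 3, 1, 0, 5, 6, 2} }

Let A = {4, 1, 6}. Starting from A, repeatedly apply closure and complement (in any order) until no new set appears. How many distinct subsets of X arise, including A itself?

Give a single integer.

X∖A={3, 0, 5, 2}, int(X∖A)={3, 0}, hence cl(A)={4, 1, 5, 6, 2}
Orbit (k=closure, c=complement):
  1. A     = {4, 1, 6}
  2. kA    = {4, 1, 5, 6, 2}
  3. cA    = {3, 0, 5, 2}
  4. ckA   = {3, 0}
  5. kcA   = {3, 1, 0, 5, 6, 2}
  6. ckcA  = {4}
  7. kckcA = {4, 5, 6, 2}
  8. ckckcA = {3, 1, 0}
(closed under both — stop)

8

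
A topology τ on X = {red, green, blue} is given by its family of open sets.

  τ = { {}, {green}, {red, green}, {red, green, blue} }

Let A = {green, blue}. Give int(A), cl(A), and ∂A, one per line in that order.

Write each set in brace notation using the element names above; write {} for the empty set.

int(A) = {green}
cl(A)  = {red, green, blue}
∂A     = {red, blue}

interior: largest open inside A is {green} (from {}, {green})
cl via duality: int({red}) = {}, so X∖{} = {red, green, blue}
cl∖int = {red, blue}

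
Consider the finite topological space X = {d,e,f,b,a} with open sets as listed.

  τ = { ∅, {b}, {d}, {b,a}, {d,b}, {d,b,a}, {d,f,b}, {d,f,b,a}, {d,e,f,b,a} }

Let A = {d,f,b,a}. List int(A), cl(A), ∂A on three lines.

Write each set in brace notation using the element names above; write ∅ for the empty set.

opens ⊆ A: ∅, {b}, {d}, {b,a}, {d,b}, {d,f,b}, {d,b,a}, {d,f,b,a}; union → int = {d,f,b,a}
complement {e}; its interior ∅; cl(A) = X∖∅ = {d,e,f,b,a}
boundary = {d,e,f,b,a} ∖ {d,f,b,a} = {e}

int(A) = {d,f,b,a}
cl(A)  = {d,e,f,b,a}
∂A     = {e}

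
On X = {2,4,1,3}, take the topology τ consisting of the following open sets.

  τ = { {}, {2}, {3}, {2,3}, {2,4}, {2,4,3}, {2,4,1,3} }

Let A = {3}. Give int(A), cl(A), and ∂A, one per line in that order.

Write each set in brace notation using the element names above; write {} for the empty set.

open subsets of A: {}, {3}; so int(A) = {3}
closure: X∖int(X∖A) = X∖{2,4} = {1,3}
∂A = {1,3} minus {3} = {1}

int(A) = {3}
cl(A)  = {1,3}
∂A     = {1}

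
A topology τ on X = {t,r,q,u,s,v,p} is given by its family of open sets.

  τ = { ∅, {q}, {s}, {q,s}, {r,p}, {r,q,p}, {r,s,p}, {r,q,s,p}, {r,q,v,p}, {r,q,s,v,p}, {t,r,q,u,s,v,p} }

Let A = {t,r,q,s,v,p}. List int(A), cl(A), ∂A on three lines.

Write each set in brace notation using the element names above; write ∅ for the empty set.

U open, U⊆A: ∅, {q}, {s}, {r,p}, {q,s}, {r,s,p}, {r,q,p}, {r,q,v,p}, {r,q,s,p}, {r,q,s,v,p}. int(A) = ⋃ = {r,q,s,v,p}
X∖A={u}, int(X∖A)=∅, hence cl(A)={t,r,q,u,s,v,p}
∂A: remove int from cl → {t,u}

int(A) = {r,q,s,v,p}
cl(A)  = {t,r,q,u,s,v,p}
∂A     = {t,u}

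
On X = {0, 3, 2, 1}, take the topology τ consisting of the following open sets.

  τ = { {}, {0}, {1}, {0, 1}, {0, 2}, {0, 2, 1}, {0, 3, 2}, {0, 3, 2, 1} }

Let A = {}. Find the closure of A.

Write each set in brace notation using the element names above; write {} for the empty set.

X∖A={0, 3, 2, 1}, int(X∖A)={0, 3, 2, 1}, hence cl(A)={}

{}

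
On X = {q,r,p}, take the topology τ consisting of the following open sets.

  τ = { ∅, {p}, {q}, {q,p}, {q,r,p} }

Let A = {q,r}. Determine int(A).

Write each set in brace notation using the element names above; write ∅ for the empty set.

{q}

opens ⊆ A: ∅, {q}; union → int = {q}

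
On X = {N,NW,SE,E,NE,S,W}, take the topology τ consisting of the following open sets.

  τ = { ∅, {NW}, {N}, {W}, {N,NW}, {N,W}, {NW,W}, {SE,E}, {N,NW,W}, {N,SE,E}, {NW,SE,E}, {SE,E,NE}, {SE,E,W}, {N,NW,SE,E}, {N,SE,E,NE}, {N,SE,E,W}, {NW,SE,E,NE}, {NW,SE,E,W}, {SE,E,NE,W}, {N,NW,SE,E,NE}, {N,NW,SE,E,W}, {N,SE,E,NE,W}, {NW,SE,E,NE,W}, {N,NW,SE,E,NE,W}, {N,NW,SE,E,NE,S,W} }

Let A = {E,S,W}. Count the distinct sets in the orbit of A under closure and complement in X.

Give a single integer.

closure: X∖int(X∖A) = X∖{N,NW} = {SE,E,NE,S,W}
Let k=closure and c=complement:
  1. A     = {E,S,W}
  2. kA    = {SE,E,NE,S,W}
  3. cA    = {N,NW,SE,NE}
  4. ckA   = {N,NW}
  5. kcA   = {N,NW,SE,E,NE,S}
  6. kckA  = {N,NW,S}
  7. ckcA  = {W}
  8. ckckA = {SE,E,NE,W}
  9. kckcA = {S,W}
  10. ckckcA = {N,NW,SE,E,NE}
— saturated at 10

10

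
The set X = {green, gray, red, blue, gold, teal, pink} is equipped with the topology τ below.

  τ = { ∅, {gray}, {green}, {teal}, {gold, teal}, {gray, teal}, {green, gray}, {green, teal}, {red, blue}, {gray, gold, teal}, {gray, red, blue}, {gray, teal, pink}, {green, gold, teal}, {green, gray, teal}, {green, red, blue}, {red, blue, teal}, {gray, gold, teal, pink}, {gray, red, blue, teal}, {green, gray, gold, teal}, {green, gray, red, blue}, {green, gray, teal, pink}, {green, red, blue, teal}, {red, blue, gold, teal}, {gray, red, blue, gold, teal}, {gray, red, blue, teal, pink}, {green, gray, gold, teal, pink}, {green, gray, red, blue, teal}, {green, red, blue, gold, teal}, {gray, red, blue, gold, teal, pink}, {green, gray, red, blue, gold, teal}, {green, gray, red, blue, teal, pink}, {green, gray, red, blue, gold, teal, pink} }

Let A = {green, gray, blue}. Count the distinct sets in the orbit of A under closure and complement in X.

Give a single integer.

closure: X∖int(X∖A) = X∖{gold, teal} = {green, gray, red, blue, pink}
Let k=closure and c=complement:
  1. A     = {green, gray, blue}
  2. kA    = {green, gray, red, blue, pink}
  3. cA    = {red, gold, teal, pink}
  4. ckA   = {gold, teal}
  5. kcA   = {red, blue, gold, teal, pink}
  6. kckA  = {gold, teal, pink}
  7. ckcA  = {green, gray}
  8. ckckA = {green, gray, red, blue}
  9. kckcA = {green, gray, pink}
  10. ckckcA = {red, blue, gold, teal}
— saturated at 10

10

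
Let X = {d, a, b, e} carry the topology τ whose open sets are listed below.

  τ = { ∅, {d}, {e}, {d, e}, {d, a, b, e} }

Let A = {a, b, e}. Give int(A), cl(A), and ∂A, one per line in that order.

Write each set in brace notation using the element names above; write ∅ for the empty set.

open subsets of A: ∅, {e}; so int(A) = {e}
closure: X∖int(X∖A) = X∖{d} = {a, b, e}
∂A = {a, b, e} minus {e} = {a, b}

int(A) = {e}
cl(A)  = {a, b, e}
∂A     = {a, b}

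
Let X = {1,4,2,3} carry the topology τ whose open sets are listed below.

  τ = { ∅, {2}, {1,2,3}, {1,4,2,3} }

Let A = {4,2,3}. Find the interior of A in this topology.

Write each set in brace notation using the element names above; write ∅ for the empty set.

U open, U⊆A: ∅, {2}. int(A) = ⋃ = {2}

{2}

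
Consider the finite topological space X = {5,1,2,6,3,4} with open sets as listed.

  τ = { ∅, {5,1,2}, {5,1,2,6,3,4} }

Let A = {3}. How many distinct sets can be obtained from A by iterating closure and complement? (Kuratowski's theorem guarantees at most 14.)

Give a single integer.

6

closure: X∖int(X∖A) = X∖{5,1,2} = {6,3,4}
Let k=closure and c=complement:
  1. A     = {3}
  2. kA    = {6,3,4}
  3. cA    = {5,1,2,6,4}
  4. ckA   = {5,1,2}
  5. kcA   = {5,1,2,6,3,4}
  6. ckcA  = ∅
— saturated at 6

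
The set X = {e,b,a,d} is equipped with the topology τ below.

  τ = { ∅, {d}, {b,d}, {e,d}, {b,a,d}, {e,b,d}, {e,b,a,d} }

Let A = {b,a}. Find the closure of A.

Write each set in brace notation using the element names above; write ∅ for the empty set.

{b,a}

closure: X∖int(X∖A) = X∖{e,d} = {b,a}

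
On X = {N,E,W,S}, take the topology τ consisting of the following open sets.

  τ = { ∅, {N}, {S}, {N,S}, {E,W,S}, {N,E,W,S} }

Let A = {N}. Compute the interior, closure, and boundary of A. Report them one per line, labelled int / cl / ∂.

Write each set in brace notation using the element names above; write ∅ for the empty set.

open subsets of A: ∅, {N}; so int(A) = {N}
closure: X∖int(X∖A) = X∖{E,W,S} = {N}
∂A = {N} minus {N} = ∅

int(A) = {N}
cl(A)  = {N}
∂A     = ∅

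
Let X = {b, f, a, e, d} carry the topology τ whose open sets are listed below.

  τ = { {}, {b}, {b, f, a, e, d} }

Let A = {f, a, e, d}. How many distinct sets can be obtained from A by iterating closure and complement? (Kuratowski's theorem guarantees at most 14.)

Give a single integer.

4

closure: X∖int(X∖A) = X∖{b} = {f, a, e, d}
Let k=closure and c=complement:
  1. A     = {f, a, e, d}
  2. cA    = {b}
  3. kcA   = {b, f, a, e, d}
  4. ckcA  = {}
— saturated at 4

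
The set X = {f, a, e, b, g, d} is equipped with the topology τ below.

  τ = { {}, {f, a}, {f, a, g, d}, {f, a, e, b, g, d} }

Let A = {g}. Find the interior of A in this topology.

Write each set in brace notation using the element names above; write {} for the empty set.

opens ⊆ A: {}; union → int = {}

{}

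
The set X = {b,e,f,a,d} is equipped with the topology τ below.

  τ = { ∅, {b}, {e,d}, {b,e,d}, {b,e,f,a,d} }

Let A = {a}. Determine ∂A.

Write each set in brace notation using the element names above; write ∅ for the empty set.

{f,a}

U open, U⊆A: ∅. int(A) = ⋃ = ∅
X∖A={b,e,f,d}, int(X∖A)={b,e,d}, hence cl(A)={f,a}
∂A: remove int from cl → {f,a}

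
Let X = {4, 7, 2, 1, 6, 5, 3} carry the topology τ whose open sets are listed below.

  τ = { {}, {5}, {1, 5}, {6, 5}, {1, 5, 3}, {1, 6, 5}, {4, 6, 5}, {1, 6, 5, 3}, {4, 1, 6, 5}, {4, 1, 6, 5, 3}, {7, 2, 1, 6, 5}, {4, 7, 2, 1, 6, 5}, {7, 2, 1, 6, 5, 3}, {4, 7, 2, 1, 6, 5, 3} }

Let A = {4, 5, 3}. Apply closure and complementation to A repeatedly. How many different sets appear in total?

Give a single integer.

6

complement {7, 2, 1, 6}; its interior {}; cl(A) = X∖{} = {4, 7, 2, 1, 6, 5, 3}
With k = closure, c = complement:
  1. A     = {4, 5, 3}
  2. kA    = {4, 7, 2, 1, 6, 5, 3}
  3. cA    = {7, 2, 1, 6}
  4. ckA   = {}
  5. kcA   = {4, 7, 2, 1, 6, 3}
  6. ckcA  = {5}
k, c of each give nothing new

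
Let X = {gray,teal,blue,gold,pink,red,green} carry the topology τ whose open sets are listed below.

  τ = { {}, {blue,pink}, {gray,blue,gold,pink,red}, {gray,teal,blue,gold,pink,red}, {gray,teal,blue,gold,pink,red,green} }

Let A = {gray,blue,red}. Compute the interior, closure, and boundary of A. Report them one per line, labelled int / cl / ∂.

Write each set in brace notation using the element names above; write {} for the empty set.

int(A) = {}
cl(A)  = {gray,teal,blue,gold,pink,red,green}
∂A     = {gray,teal,blue,gold,pink,red,green}

U open, U⊆A: {}. int(A) = ⋃ = {}
X∖A={teal,gold,pink,green}, int(X∖A)={}, hence cl(A)={gray,teal,blue,gold,pink,red,green}
∂A: remove int from cl → {gray,teal,blue,gold,pink,red,green}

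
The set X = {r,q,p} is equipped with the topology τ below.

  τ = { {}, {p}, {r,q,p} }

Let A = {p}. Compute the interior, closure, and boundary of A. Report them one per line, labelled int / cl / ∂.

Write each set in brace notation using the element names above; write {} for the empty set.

open subsets of A: {}, {p}; so int(A) = {p}
closure: X∖int(X∖A) = X∖{} = {r,q,p}
∂A = {r,q,p} minus {p} = {r,q}

int(A) = {p}
cl(A)  = {r,q,p}
∂A     = {r,q}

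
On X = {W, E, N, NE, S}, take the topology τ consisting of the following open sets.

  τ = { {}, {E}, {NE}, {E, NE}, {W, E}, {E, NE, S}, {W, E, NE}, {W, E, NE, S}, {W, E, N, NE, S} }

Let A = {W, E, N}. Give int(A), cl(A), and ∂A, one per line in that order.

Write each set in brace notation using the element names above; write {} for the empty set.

int(A) = {W, E}
cl(A)  = {W, E, N, S}
∂A     = {N, S}

U open, U⊆A: {}, {E}, {W, E}. int(A) = ⋃ = {W, E}
X∖A={NE, S}, int(X∖A)={NE}, hence cl(A)={W, E, N, S}
∂A: remove int from cl → {N, S}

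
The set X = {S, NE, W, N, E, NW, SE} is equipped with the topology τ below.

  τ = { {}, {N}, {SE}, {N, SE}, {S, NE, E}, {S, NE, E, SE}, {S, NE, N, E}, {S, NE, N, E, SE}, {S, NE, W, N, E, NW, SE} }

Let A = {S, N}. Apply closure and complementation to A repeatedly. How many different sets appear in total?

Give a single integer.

10

complement {NE, W, E, NW, SE}; its interior {SE}; cl(A) = X∖{SE} = {S, NE, W, N, E, NW}
With k = closure, c = complement:
  1. A     = {S, N}
  2. kA    = {S, NE, W, N, E, NW}
  3. cA    = {NE, W, E, NW, SE}
  4. ckA   = {SE}
  5. kcA   = {S, NE, W, E, NW, SE}
  6. kckA  = {W, NW, SE}
  7. ckcA  = {N}
  8. ckckA = {S, NE, N, E}
  9. kckcA = {W, N, NW}
  10. ckckcA = {S, NE, E, SE}
k, c of each give nothing new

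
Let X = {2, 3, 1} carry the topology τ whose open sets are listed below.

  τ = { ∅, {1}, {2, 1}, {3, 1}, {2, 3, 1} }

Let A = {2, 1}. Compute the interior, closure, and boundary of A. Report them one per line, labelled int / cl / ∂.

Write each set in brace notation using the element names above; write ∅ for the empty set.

int(A) = {2, 1}
cl(A)  = {2, 3, 1}
∂A     = {3}

opens ⊆ A: ∅, {1}, {2, 1}; union → int = {2, 1}
complement {3}; its interior ∅; cl(A) = X∖∅ = {2, 3, 1}
boundary = {2, 3, 1} ∖ {2, 1} = {3}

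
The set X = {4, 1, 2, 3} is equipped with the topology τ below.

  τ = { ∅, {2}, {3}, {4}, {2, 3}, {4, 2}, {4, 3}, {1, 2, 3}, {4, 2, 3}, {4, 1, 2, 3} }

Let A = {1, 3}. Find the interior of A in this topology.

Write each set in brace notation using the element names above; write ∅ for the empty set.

U open, U⊆A: ∅, {3}. int(A) = ⋃ = {3}

{3}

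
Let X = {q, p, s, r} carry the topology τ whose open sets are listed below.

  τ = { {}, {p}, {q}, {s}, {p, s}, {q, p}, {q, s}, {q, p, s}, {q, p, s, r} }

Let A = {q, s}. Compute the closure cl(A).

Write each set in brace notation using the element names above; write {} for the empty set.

closure: X∖int(X∖A) = X∖{p} = {q, s, r}

{q, s, r}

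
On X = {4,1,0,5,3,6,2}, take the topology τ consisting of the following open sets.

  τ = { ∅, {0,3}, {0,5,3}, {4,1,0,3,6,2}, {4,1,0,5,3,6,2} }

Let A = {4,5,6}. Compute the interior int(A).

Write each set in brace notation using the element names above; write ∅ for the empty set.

∅

open subsets of A: ∅; so int(A) = ∅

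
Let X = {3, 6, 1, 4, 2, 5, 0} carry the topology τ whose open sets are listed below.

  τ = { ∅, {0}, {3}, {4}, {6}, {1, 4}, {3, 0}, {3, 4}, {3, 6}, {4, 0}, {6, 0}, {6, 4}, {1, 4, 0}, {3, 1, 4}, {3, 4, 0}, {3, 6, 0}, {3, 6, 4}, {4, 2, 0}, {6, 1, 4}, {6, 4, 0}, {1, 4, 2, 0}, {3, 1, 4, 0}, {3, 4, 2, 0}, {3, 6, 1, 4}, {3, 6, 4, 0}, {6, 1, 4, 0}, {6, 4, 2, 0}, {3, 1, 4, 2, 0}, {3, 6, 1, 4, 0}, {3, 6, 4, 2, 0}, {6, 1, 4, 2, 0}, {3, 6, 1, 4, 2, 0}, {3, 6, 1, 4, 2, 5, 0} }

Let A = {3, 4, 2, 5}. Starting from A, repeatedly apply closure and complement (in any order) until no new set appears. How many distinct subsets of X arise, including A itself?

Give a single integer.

complement {6, 1, 0}; its interior {6, 0}; cl(A) = X∖{6, 0} = {3, 1, 4, 2, 5}
With k = closure, c = complement:
  1. A     = {3, 4, 2, 5}
  2. kA    = {3, 1, 4, 2, 5}
  3. cA    = {6, 1, 0}
  4. ckA   = {6, 0}
  5. kcA   = {6, 1, 2, 5, 0}
  6. kckA  = {6, 2, 5, 0}
  7. ckcA  = {3, 4}
  8. ckckA = {3, 1, 4}
k, c of each give nothing new

8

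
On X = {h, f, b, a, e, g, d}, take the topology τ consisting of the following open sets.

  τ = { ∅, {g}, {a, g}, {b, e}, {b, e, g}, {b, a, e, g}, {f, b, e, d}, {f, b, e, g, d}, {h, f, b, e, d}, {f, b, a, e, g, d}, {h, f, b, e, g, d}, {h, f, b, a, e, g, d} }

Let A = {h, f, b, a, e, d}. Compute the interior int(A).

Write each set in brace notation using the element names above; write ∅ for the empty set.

{h, f, b, e, d}

U open, U⊆A: ∅, {b, e}, {f, b, e, d}, {h, f, b, e, d}. int(A) = ⋃ = {h, f, b, e, d}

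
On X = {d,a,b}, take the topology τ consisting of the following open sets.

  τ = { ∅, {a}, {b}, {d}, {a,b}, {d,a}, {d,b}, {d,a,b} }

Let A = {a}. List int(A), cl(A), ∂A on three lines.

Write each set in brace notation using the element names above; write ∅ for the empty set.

interior: largest open inside A is {a} (from ∅, {a})
cl via duality: int({d,b}) = {d,b}, so X∖{d,b} = {a}
cl∖int = ∅

int(A) = {a}
cl(A)  = {a}
∂A     = ∅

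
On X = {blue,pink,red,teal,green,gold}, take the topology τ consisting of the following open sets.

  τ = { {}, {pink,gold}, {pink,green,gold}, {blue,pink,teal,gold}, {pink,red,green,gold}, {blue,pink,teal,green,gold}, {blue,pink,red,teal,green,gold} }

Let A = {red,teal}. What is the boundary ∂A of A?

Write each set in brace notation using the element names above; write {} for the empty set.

{blue,red,teal}

open subsets of A: {}; so int(A) = {}
closure: X∖int(X∖A) = X∖{pink,green,gold} = {blue,red,teal}
∂A = {blue,red,teal} minus {} = {blue,red,teal}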